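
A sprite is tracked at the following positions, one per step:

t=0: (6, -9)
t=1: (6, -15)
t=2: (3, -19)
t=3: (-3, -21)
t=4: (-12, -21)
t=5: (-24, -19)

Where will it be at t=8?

First differences are (+0, -6), (-3, -4), (-6, -2), (-9, +0), (-12, +2); their common second difference is (-3, +2) (constant acceleration).
step 6: (-24, -19) + (-15, +4) → (-39, -15)
step 7: (-39, -15) + (-18, +6) → (-57, -9)
step 8: (-57, -9) + (-21, +8) → (-78, -1)

(-78, -1)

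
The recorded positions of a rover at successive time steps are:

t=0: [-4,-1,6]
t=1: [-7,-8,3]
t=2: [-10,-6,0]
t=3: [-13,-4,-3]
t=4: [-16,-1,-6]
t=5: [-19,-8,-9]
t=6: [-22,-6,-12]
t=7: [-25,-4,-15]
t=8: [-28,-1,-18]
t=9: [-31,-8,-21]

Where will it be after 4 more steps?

[-43,-8,-33]

The first coordinate changes by -3 each step, so at step 13 it is -4 + 13·(-3) = -43.
The second coordinate repeats the cycle [-1, -8, -6, -4] with period 4; step 13 mod 4 = 1, giving -8.
The third coordinate changes by -3 each step, so at step 13 it is 6 + 13·(-3) = -33.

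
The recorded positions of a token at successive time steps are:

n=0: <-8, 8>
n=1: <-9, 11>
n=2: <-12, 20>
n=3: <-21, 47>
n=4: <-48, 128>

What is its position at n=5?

The jumps are <-1, +3>, <-3, +9>, <-9, +27>, <-27, +81> — a geometric progression with ratio 3.
step 5: <-48, 128> + <-81, +243> → <-129, 371>

<-129, 371>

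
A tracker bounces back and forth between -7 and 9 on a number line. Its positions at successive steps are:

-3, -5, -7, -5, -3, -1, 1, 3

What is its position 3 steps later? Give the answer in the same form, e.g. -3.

The value travels 2 per step and bounces off the walls at -7 and 9.
  step 8: 3 → 5
  step 9: 5 → 7
  step 10: 7 → 9

9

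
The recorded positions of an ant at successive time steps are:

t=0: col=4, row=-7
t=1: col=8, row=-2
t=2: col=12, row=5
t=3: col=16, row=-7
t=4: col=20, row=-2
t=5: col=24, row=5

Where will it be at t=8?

The col coordinate changes by +4 each step, so at step 8 it is 4 + 8·(4) = 36.
The row coordinate repeats the cycle [-7, -2, 5] with period 3; step 8 mod 3 = 2, giving 5.

col=36, row=5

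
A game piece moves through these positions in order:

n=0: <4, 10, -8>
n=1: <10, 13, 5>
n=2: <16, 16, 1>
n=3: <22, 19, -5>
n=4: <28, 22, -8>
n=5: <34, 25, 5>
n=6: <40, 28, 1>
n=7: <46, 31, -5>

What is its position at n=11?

The first coordinate changes by +6 each step, so at step 11 it is 4 + 11·(6) = 70.
The second coordinate changes by +3 each step, so at step 11 it is 10 + 11·(3) = 43.
The third coordinate repeats the cycle [-8, 5, 1, -5] with period 4; step 11 mod 4 = 3, giving -5.

<70, 43, -5>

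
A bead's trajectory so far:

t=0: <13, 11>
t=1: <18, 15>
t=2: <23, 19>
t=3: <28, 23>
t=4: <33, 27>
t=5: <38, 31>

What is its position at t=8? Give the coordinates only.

Constant displacement of <+5, +4> per step.
step 6: <38, 31> + <+5, +4> → <43, 35>
step 7: <43, 35> + <+5, +4> → <48, 39>
step 8: <48, 39> + <+5, +4> → <53, 43>

<53, 43>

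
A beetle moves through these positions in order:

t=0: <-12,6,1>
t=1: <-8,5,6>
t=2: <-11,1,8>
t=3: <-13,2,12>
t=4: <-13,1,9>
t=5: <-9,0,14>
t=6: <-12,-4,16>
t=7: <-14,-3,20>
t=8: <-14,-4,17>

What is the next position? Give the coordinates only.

The moves between consecutive positions are <+4,-1,+5>, <-3,-4,+2>, <-2,+1,+4>, <+0,-1,-3>, <+4,-1,+5>, <-3,-4,+2>, <-2,+1,+4>, <+0,-1,-3>; they repeat the 4-cycle [<+4,-1,+5>, <-3,-4,+2>, <-2,+1,+4>, <+0,-1,-3>].
step 9: apply <+4,-1,+5> → <-10,-5,22>

<-10,-5,22>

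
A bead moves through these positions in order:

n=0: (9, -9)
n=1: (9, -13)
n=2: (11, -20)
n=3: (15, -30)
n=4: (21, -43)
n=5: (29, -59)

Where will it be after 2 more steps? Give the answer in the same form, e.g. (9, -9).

Taking differences between consecutive positions: (+0, -4), (+2, -7), (+4, -10), (+6, -13), (+8, -16). These grow by (+2, -3) each step.
step 6: (29, -59) + (+10, -19) → (39, -78)
step 7: (39, -78) + (+12, -22) → (51, -100)

(51, -100)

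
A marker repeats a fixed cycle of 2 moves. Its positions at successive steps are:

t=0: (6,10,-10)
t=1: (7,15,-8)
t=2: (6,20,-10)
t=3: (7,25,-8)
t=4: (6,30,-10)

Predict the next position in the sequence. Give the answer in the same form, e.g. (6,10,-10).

The moves between consecutive positions are (+1,+5,+2), (-1,+5,-2), (+1,+5,+2), (-1,+5,-2); they repeat the 2-cycle [(+1,+5,+2), (-1,+5,-2)].
step 5: apply (+1,+5,+2) → (7,35,-8)

(7,35,-8)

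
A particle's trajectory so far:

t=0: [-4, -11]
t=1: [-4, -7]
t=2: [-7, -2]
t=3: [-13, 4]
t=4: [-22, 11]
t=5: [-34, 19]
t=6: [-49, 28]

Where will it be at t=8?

First differences are [+0, +4], [-3, +5], [-6, +6], [-9, +7], [-12, +8], [-15, +9]; their common second difference is [-3, +1] (constant acceleration).
step 7: [-49, 28] + [-18, +10] → [-67, 38]
step 8: [-67, 38] + [-21, +11] → [-88, 49]

[-88, 49]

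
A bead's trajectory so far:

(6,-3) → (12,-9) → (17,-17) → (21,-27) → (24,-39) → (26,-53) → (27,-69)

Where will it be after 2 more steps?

(26,-107)

Successive displacements: (+6,-6), (+5,-8), (+4,-10), (+3,-12), (+2,-14), (+1,-16) — each changes by (-1,-2).
step 7: (27,-69) + (+0,-18) → (27,-87)
step 8: (27,-87) + (-1,-20) → (26,-107)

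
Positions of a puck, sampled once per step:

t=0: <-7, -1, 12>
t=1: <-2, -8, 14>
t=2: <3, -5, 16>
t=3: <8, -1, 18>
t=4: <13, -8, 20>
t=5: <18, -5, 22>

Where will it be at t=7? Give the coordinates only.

First: linear, +5 per step → 28 at step 7.
Second: cycles through -1, -8, -5 every 3 steps. Step 7 lands at position 1 of the cycle → -8.
Third: linear, +2 per step → 26 at step 7.

<28, -8, 26>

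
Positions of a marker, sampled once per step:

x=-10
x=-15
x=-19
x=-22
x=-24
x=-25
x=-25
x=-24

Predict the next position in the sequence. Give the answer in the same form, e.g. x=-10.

x=-22

Successive displacements: -5, -4, -3, -2, -1, +0, +1 — each changes by +1.
step 8: -24 + 2 → x=-22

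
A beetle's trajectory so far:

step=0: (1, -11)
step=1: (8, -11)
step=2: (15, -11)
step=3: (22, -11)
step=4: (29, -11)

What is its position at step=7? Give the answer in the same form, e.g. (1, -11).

(50, -11)

Constant displacement of (+7, +0) per step.
step 5: (29, -11) + (+7, +0) → (36, -11)
step 6: (36, -11) + (+7, +0) → (43, -11)
step 7: (43, -11) + (+7, +0) → (50, -11)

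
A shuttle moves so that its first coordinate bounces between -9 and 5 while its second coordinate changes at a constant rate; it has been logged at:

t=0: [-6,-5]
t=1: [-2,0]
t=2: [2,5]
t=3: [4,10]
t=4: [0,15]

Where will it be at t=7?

The first coordinate reflects between -9 and 5, moving 4 per step.
  step 5: 0 → -4
  step 6: -4 → -8
  step 7: -8 → -6
The second coordinate changes by +5 each step: at step 7 it is 30.

[-6,30]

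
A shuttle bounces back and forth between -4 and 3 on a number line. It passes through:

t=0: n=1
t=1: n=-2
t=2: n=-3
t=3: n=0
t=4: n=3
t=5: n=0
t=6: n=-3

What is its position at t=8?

The value reflects between -4 and 3, moving 3 per step.
  step 7: -3 → -2
  step 8: -2 → 1

n=1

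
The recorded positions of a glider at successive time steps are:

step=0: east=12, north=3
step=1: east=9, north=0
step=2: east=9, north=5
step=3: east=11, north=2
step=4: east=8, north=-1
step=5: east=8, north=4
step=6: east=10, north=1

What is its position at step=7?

The moves between consecutive positions are (-3, -3), (+0, +5), (+2, -3), (-3, -3), (+0, +5), (+2, -3); they repeat the 3-cycle [(-3, -3), (+0, +5), (+2, -3)].
step 7: apply (-3, -3) → east=7, north=-2

east=7, north=-2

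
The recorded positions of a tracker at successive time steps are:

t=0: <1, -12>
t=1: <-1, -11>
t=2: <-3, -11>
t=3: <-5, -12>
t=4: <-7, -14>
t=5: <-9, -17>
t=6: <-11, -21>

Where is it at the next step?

<-13, -26>

Successive displacements: <-2, +1>, <-2, +0>, <-2, -1>, <-2, -2>, <-2, -3>, <-2, -4> — each changes by <+0, -1>.
step 7: <-11, -21> + <-2, -5> → <-13, -26>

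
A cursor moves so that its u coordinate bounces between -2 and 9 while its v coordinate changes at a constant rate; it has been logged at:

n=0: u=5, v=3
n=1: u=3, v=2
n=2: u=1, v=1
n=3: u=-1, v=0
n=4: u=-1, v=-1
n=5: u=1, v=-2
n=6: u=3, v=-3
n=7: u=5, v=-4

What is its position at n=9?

u=9, v=-6

The u coordinate travels 2 per step and bounces off the walls at -2 and 9.
  step 8: 5 → 7
  step 9: 7 → 9
The v coordinate changes by -1 each step: at step 9 it is -6.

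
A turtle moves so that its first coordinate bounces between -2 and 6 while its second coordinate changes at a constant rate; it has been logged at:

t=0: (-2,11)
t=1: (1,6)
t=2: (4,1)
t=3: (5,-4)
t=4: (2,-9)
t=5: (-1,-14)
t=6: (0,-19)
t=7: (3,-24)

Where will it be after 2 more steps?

(3,-34)

The first coordinate travels 3 per step and bounces off the walls at -2 and 6.
  step 8: 3 → 6
  step 9: 6 → 3
The second coordinate changes by -5 each step: at step 9 it is -34.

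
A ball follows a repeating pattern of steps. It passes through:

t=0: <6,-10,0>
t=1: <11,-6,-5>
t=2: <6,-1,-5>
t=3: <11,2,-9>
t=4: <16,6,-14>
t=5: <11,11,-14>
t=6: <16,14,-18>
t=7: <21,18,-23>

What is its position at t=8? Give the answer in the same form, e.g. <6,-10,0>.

<16,23,-23>

Differencing gives <+5,+4,-5>, <-5,+5,+0>, <+5,+3,-4>, <+5,+4,-5>, <-5,+5,+0>, <+5,+3,-4>, <+5,+4,-5>. This is the pattern <+5,+4,-5>, <-5,+5,+0>, <+5,+3,-4> repeated.
step 8: apply <-5,+5,+0> → <16,23,-23>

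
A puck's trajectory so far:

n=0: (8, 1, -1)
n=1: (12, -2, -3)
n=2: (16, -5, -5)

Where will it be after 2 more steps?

Constant displacement of (+4, -3, -2) per step.
step 3: (16, -5, -5) + (+4, -3, -2) → (20, -8, -7)
step 4: (20, -8, -7) + (+4, -3, -2) → (24, -11, -9)

(24, -11, -9)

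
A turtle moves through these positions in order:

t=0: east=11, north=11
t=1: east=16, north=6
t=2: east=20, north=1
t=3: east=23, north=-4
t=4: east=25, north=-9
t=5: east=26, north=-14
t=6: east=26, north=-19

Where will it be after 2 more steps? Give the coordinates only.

Taking differences between consecutive positions: (+5,-5), (+4,-5), (+3,-5), (+2,-5), (+1,-5), (+0,-5). These grow by (-1,+0) each step.
step 7: east=26, north=-19 + (-1,-5) → east=25, north=-24
step 8: east=25, north=-24 + (-2,-5) → east=23, north=-29

east=23, north=-29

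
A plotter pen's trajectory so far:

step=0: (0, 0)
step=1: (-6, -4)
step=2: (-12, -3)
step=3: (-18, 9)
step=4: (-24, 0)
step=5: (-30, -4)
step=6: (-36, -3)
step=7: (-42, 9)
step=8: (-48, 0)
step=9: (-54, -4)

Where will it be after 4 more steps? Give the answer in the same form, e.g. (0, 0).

First: linear, -6 per step → -78 at step 13.
Second: cycles through 0, -4, -3, 9 every 4 steps. Step 13 lands at position 1 of the cycle → -4.

(-78, -4)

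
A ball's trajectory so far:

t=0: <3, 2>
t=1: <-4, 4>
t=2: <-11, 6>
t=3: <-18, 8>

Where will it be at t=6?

Each step adds <-7, +2> to the position.
step 4: <-18, 8> + <-7, +2> → <-25, 10>
step 5: <-25, 10> + <-7, +2> → <-32, 12>
step 6: <-32, 12> + <-7, +2> → <-39, 14>

<-39, 14>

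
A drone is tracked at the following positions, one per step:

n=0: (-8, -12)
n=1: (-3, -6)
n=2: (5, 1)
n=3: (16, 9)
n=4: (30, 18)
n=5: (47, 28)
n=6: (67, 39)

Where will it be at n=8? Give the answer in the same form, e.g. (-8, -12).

(116, 64)

Taking differences between consecutive positions: (+5, +6), (+8, +7), (+11, +8), (+14, +9), (+17, +10), (+20, +11). These grow by (+3, +1) each step.
step 7: (67, 39) + (+23, +12) → (90, 51)
step 8: (90, 51) + (+26, +13) → (116, 64)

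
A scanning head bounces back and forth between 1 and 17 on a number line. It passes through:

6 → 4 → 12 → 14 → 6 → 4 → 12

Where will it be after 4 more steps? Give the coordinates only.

12

The value reflects between 1 and 17, moving 8 per step.
  step 7: 12 → 14
  step 8: 14 → 6
  step 9: 6 → 4
  step 10: 4 → 12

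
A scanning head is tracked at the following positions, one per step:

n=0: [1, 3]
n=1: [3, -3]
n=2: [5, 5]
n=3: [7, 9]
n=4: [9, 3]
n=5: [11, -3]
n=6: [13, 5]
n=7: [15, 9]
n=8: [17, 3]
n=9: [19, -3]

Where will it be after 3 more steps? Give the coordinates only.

The first coordinate changes by +2 each step, so at step 12 it is 1 + 12·(2) = 25.
The second coordinate repeats the cycle [3, -3, 5, 9] with period 4; step 12 mod 4 = 0, giving 3.

[25, 3]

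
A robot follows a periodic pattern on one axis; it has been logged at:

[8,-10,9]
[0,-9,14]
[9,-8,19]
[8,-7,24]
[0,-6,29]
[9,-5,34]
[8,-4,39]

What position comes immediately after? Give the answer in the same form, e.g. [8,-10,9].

The first coordinate repeats the cycle [8, 0, 9] with period 3; step 7 mod 3 = 1, giving 0.
The second coordinate changes by +1 each step, so at step 7 it is -10 + 7·(1) = -3.
The third coordinate changes by +5 each step, so at step 7 it is 9 + 7·(5) = 44.

[0,-3,44]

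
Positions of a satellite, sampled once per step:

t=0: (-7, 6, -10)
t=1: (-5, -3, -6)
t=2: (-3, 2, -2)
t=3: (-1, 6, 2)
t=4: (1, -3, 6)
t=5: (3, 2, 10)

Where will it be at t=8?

(9, 2, 22)

First: linear, +2 per step → 9 at step 8.
Second: cycles through 6, -3, 2 every 3 steps. Step 8 lands at position 2 of the cycle → 2.
Third: linear, +4 per step → 22 at step 8.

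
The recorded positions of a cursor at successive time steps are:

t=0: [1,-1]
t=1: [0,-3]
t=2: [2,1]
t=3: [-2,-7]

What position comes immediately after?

[6,9]

The jumps are [-1,-2], [+2,+4], [-4,-8] — a geometric progression with ratio -2.
step 4: [-2,-7] + [+8,+16] → [6,9]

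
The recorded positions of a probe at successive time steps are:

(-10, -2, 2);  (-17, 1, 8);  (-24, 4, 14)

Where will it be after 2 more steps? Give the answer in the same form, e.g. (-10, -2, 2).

Each step adds (-7, +3, +6) to the position.
step 3: (-24, 4, 14) + (-7, +3, +6) → (-31, 7, 20)
step 4: (-31, 7, 20) + (-7, +3, +6) → (-38, 10, 26)

(-38, 10, 26)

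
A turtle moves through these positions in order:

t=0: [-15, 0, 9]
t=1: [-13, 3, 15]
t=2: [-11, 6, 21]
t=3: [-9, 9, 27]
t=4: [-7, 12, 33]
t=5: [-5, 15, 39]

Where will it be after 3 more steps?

[1, 24, 57]

Each step adds [+2, +3, +6] to the position.
step 6: [-5, 15, 39] + [+2, +3, +6] → [-3, 18, 45]
step 7: [-3, 18, 45] + [+2, +3, +6] → [-1, 21, 51]
step 8: [-1, 21, 51] + [+2, +3, +6] → [1, 24, 57]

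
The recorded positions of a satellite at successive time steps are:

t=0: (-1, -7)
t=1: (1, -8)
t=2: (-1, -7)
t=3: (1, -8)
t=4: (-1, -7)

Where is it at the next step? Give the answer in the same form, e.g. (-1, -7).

(1, -8)

The jumps are (+2, -1), (-2, +1), (+2, -1), (-2, +1) — a geometric progression with ratio -1.
step 5: (-1, -7) + (+2, -1) → (1, -8)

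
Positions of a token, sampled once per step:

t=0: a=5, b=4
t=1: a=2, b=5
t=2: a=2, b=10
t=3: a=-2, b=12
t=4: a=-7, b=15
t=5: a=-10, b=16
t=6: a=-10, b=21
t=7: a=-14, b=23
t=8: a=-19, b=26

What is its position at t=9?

a=-22, b=27

Differencing gives (-3, +1), (+0, +5), (-4, +2), (-5, +3), (-3, +1), (+0, +5), (-4, +2), (-5, +3). This is the pattern (-3, +1), (+0, +5), (-4, +2), (-5, +3) repeated.
step 9: apply (-3, +1) → a=-22, b=27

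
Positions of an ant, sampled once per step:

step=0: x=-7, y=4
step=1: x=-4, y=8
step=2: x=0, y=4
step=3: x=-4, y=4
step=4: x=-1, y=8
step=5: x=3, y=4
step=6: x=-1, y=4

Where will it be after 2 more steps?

Differencing gives (+3, +4), (+4, -4), (-4, +0), (+3, +4), (+4, -4), (-4, +0). This is the pattern (+3, +4), (+4, -4), (-4, +0) repeated.
step 7: apply (+3, +4) → x=2, y=8
step 8: apply (+4, -4) → x=6, y=4

x=6, y=4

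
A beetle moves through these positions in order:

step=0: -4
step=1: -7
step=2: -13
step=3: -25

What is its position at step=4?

-49

The jumps are -3, -6, -12 — a geometric progression with ratio 2.
step 4: -25 − 24 → -49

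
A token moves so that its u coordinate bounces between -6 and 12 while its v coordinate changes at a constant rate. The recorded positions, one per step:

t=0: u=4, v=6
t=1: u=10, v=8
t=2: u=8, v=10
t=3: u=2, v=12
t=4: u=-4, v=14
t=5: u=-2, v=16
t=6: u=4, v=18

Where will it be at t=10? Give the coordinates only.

u=-4, v=26

The u coordinate reflects between -6 and 12, moving 6 per step.
  step 7: 4 → 10
  step 8: 10 → 8
  step 9: 8 → 2
  step 10: 2 → -4
The v coordinate changes by +2 each step: at step 10 it is 26.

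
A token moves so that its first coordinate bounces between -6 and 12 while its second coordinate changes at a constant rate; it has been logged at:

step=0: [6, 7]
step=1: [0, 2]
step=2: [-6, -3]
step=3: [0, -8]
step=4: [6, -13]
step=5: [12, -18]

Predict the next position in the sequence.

The first coordinate travels 6 per step and bounces off the walls at -6 and 12.
  step 6: 12 → 6
The second coordinate changes by -5 each step: at step 6 it is -23.

[6, -23]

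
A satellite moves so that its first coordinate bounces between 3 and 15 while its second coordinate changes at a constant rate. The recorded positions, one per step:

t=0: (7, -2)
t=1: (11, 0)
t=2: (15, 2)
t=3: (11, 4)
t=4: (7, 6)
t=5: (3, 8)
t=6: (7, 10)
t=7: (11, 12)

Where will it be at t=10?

The first coordinate reflects between 3 and 15, moving 4 per step.
  step 8: 11 → 15
  step 9: 15 → 11
  step 10: 11 → 7
The second coordinate changes by +2 each step: at step 10 it is 18.

(7, 18)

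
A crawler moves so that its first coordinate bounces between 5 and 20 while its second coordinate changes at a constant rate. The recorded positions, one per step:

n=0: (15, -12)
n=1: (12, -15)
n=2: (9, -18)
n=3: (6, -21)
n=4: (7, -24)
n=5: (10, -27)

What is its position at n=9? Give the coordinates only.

The first coordinate reflects between 5 and 20, moving 3 per step.
  step 6: 10 → 13
  step 7: 13 → 16
  step 8: 16 → 19
  step 9: 19 → 18
The second coordinate changes by -3 each step: at step 9 it is -39.

(18, -39)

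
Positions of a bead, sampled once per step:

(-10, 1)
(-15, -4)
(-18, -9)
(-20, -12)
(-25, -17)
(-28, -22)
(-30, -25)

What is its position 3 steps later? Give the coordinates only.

Step-to-step displacements: (-5, -5), (-3, -5), (-2, -3), (-5, -5), (-3, -5), (-2, -3) — a repeating cycle of length 3.
step 7: apply (-5, -5) → (-35, -30)
step 8: apply (-3, -5) → (-38, -35)
step 9: apply (-2, -3) → (-40, -38)

(-40, -38)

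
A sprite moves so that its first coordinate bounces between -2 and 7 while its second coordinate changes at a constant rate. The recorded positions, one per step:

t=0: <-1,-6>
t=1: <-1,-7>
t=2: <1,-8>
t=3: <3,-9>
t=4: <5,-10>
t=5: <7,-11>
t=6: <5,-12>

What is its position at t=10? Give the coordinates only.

The first coordinate travels 2 per step and bounces off the walls at -2 and 7.
  step 7: 5 → 3
  step 8: 3 → 1
  step 9: 1 → -1
  step 10: -1 → -1
The second coordinate changes by -1 each step: at step 10 it is -16.

<-1,-16>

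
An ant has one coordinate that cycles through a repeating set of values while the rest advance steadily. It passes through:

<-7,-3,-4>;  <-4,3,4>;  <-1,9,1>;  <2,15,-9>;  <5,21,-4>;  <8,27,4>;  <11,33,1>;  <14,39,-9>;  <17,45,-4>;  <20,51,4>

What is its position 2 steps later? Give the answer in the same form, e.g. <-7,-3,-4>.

<26,63,-9>

First: linear, +3 per step → 26 at step 11.
Second: linear, +6 per step → 63 at step 11.
Third: cycles through -4, 4, 1, -9 every 4 steps. Step 11 lands at position 3 of the cycle → -9.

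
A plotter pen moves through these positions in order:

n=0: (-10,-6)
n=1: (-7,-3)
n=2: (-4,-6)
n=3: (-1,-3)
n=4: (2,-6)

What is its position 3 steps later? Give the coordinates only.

First: linear, +3 per step → 11 at step 7.
Second: cycles through -6, -3 every 2 steps. Step 7 lands at position 1 of the cycle → -3.

(11,-3)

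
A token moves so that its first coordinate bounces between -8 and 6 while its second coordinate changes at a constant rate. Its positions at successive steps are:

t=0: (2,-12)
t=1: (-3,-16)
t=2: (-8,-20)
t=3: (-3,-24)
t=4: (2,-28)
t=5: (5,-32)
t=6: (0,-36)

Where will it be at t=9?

The first coordinate travels 5 per step and bounces off the walls at -8 and 6.
  step 7: 0 → -5
  step 8: -5 → -6
  step 9: -6 → -1
The second coordinate changes by -4 each step: at step 9 it is -48.

(-1,-48)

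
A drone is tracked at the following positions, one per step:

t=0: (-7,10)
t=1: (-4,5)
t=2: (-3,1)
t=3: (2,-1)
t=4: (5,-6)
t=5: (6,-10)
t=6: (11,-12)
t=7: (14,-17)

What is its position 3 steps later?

The moves between consecutive positions are (+3,-5), (+1,-4), (+5,-2), (+3,-5), (+1,-4), (+5,-2), (+3,-5); they repeat the 3-cycle [(+3,-5), (+1,-4), (+5,-2)].
step 8: apply (+1,-4) → (15,-21)
step 9: apply (+5,-2) → (20,-23)
step 10: apply (+3,-5) → (23,-28)

(23,-28)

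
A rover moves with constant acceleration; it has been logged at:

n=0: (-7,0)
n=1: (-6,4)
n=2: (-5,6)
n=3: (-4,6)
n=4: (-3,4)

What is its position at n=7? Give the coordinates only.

First differences are (+1,+4), (+1,+2), (+1,+0), (+1,-2); their common second difference is (+0,-2) (constant acceleration).
step 5: (-3,4) + (+1,-4) → (-2,0)
step 6: (-2,0) + (+1,-6) → (-1,-6)
step 7: (-1,-6) + (+1,-8) → (0,-14)

(0,-14)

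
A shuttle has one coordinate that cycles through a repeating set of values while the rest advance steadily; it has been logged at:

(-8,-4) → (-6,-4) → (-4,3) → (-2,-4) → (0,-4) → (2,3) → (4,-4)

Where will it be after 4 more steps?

The first coordinate changes by +2 each step, so at step 10 it is -8 + 10·(2) = 12.
The second coordinate repeats the cycle [-4, -4, 3] with period 3; step 10 mod 3 = 1, giving -4.

(12,-4)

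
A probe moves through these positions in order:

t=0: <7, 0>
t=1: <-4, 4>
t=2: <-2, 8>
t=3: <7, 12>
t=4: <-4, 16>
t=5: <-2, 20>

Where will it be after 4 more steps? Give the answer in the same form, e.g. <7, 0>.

<7, 36>

First: cycles through 7, -4, -2 every 3 steps. Step 9 lands at position 0 of the cycle → 7.
Second: linear, +4 per step → 36 at step 9.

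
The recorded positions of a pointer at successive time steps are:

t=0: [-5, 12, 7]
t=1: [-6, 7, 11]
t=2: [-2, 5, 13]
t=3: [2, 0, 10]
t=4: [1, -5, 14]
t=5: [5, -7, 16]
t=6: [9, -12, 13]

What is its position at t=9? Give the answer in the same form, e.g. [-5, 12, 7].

[16, -24, 16]

The moves between consecutive positions are [-1, -5, +4], [+4, -2, +2], [+4, -5, -3], [-1, -5, +4], [+4, -2, +2], [+4, -5, -3]; they repeat the 3-cycle [[-1, -5, +4], [+4, -2, +2], [+4, -5, -3]].
step 7: apply [-1, -5, +4] → [8, -17, 17]
step 8: apply [+4, -2, +2] → [12, -19, 19]
step 9: apply [+4, -5, -3] → [16, -24, 16]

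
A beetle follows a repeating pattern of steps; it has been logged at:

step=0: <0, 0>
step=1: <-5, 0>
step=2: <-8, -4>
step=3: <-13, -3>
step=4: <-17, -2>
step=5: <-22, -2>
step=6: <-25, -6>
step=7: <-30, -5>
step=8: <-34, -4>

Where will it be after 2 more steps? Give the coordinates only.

The moves between consecutive positions are <-5, +0>, <-3, -4>, <-5, +1>, <-4, +1>, <-5, +0>, <-3, -4>, <-5, +1>, <-4, +1>; they repeat the 4-cycle [<-5, +0>, <-3, -4>, <-5, +1>, <-4, +1>].
step 9: apply <-5, +0> → <-39, -4>
step 10: apply <-3, -4> → <-42, -8>

<-42, -8>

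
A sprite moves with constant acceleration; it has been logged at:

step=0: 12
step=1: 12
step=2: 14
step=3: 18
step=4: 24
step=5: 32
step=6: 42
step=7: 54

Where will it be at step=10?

102

Successive displacements: +0, +2, +4, +6, +8, +10, +12 — each changes by +2.
step 8: 54 + 14 → 68
step 9: 68 + 16 → 84
step 10: 84 + 18 → 102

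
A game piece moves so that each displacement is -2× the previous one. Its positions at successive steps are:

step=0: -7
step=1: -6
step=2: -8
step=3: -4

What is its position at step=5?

4

Consecutive displacements +1, -2, +4 scale by a factor of -2 each step.
step 4: -4 − 8 → -12
step 5: -12 + 16 → 4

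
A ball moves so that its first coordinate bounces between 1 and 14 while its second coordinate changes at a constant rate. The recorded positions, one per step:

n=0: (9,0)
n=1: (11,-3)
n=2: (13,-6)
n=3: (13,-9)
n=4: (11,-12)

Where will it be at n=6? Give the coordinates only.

(7,-18)

The first coordinate reflects between 1 and 14, moving 2 per step.
  step 5: 11 → 9
  step 6: 9 → 7
The second coordinate changes by -3 each step: at step 6 it is -18.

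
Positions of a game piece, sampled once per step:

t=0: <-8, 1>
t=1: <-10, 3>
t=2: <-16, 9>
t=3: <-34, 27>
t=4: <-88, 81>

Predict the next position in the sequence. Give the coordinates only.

Consecutive displacements <-2, +2>, <-6, +6>, <-18, +18>, <-54, +54> scale by a factor of 3 each step.
step 5: <-88, 81> + <-162, +162> → <-250, 243>

<-250, 243>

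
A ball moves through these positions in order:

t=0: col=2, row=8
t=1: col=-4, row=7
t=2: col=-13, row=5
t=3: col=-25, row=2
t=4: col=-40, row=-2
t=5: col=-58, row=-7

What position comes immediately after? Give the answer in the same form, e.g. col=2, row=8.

First differences are (-6, -1), (-9, -2), (-12, -3), (-15, -4), (-18, -5); their common second difference is (-3, -1) (constant acceleration).
step 6: col=-58, row=-7 + (-21, -6) → col=-79, row=-13

col=-79, row=-13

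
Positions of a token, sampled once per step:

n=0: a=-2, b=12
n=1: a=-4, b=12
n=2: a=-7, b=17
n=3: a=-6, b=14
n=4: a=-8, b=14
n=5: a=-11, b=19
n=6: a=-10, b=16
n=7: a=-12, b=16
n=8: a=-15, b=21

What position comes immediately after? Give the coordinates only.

Differencing gives (-2,+0), (-3,+5), (+1,-3), (-2,+0), (-3,+5), (+1,-3), (-2,+0), (-3,+5). This is the pattern (-2,+0), (-3,+5), (+1,-3) repeated.
step 9: apply (+1,-3) → a=-14, b=18

a=-14, b=18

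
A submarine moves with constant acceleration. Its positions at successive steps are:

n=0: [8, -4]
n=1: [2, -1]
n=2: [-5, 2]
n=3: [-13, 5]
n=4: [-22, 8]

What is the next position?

[-32, 11]

Taking differences between consecutive positions: [-6, +3], [-7, +3], [-8, +3], [-9, +3]. These grow by [-1, +0] each step.
step 5: [-22, 8] + [-10, +3] → [-32, 11]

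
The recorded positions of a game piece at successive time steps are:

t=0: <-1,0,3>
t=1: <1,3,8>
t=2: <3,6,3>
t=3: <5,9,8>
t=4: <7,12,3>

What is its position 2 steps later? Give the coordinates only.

<11,18,3>

First: linear, +2 per step → 11 at step 6.
Second: linear, +3 per step → 18 at step 6.
Third: cycles through 3, 8 every 2 steps. Step 6 lands at position 0 of the cycle → 3.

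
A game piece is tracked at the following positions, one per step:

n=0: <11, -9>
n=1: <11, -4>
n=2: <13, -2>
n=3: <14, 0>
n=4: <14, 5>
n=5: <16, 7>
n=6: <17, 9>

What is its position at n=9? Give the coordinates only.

<20, 18>

Step-to-step displacements: <+0, +5>, <+2, +2>, <+1, +2>, <+0, +5>, <+2, +2>, <+1, +2> — a repeating cycle of length 3.
step 7: apply <+0, +5> → <17, 14>
step 8: apply <+2, +2> → <19, 16>
step 9: apply <+1, +2> → <20, 18>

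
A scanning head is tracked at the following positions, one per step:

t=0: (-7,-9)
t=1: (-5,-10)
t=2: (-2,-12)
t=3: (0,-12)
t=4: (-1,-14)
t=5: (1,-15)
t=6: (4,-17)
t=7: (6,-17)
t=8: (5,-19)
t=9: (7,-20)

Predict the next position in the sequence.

(10,-22)

The moves between consecutive positions are (+2,-1), (+3,-2), (+2,+0), (-1,-2), (+2,-1), (+3,-2), (+2,+0), (-1,-2), (+2,-1); they repeat the 4-cycle [(+2,-1), (+3,-2), (+2,+0), (-1,-2)].
step 10: apply (+3,-2) → (10,-22)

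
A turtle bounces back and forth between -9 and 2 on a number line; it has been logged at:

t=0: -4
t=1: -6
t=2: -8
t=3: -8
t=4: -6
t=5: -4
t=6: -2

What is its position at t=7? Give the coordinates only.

The value reflects between -9 and 2, moving 2 per step.
  step 7: -2 → 0

0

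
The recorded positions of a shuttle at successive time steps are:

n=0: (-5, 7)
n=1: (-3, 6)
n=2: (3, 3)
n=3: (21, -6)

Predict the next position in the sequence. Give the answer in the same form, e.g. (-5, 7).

Consecutive displacements (+2, -1), (+6, -3), (+18, -9) scale by a factor of 3 each step.
step 4: (21, -6) + (+54, -27) → (75, -33)

(75, -33)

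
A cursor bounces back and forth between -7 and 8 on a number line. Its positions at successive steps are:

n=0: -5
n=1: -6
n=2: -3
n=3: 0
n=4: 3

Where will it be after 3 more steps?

The value reflects between -7 and 8, moving 3 per step.
  step 5: 3 → 6
  step 6: 6 → 7
  step 7: 7 → 4

4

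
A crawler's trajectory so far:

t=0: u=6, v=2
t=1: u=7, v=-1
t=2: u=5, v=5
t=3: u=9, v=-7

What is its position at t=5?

The jumps are (+1, -3), (-2, +6), (+4, -12) — a geometric progression with ratio -2.
step 4: u=9, v=-7 + (-8, +24) → u=1, v=17
step 5: u=1, v=17 + (+16, -48) → u=17, v=-31

u=17, v=-31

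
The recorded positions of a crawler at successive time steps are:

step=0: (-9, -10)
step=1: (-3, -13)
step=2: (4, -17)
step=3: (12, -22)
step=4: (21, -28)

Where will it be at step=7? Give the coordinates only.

Taking differences between consecutive positions: (+6, -3), (+7, -4), (+8, -5), (+9, -6). These grow by (+1, -1) each step.
step 5: (21, -28) + (+10, -7) → (31, -35)
step 6: (31, -35) + (+11, -8) → (42, -43)
step 7: (42, -43) + (+12, -9) → (54, -52)

(54, -52)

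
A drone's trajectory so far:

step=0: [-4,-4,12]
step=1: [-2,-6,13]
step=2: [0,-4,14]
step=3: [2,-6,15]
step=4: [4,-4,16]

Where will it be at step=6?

[8,-4,18]

The first coordinate changes by +2 each step, so at step 6 it is -4 + 6·(2) = 8.
The second coordinate repeats the cycle [-4, -6] with period 2; step 6 mod 2 = 0, giving -4.
The third coordinate changes by +1 each step, so at step 6 it is 12 + 6·(1) = 18.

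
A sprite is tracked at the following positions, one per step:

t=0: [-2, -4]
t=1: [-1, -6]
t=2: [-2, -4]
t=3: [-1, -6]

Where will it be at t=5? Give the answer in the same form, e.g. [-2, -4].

[-1, -6]

Consecutive displacements [+1, -2], [-1, +2], [+1, -2] scale by a factor of -1 each step.
step 4: [-1, -6] + [-1, +2] → [-2, -4]
step 5: [-2, -4] + [+1, -2] → [-1, -6]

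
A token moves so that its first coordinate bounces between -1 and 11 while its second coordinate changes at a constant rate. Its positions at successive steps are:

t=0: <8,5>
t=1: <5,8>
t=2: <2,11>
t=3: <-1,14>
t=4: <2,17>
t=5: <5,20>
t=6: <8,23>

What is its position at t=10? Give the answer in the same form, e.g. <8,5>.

<2,35>

The first coordinate travels 3 per step and bounces off the walls at -1 and 11.
  step 7: 8 → 11
  step 8: 11 → 8
  step 9: 8 → 5
  step 10: 5 → 2
The second coordinate changes by +3 each step: at step 10 it is 35.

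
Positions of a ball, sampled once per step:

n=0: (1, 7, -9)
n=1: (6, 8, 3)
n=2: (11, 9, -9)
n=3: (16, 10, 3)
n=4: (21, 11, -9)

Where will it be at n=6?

(31, 13, -9)

The first coordinate changes by +5 each step, so at step 6 it is 1 + 6·(5) = 31.
The second coordinate changes by +1 each step, so at step 6 it is 7 + 6·(1) = 13.
The third coordinate repeats the cycle [-9, 3] with period 2; step 6 mod 2 = 0, giving -9.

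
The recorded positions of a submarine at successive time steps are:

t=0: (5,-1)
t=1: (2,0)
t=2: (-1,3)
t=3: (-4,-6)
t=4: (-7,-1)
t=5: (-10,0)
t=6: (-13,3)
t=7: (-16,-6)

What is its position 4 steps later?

First: linear, -3 per step → -28 at step 11.
Second: cycles through -1, 0, 3, -6 every 4 steps. Step 11 lands at position 3 of the cycle → -6.

(-28,-6)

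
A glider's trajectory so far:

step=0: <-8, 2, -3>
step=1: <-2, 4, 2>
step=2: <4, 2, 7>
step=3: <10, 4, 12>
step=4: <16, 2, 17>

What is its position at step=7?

<34, 4, 32>

The first coordinate changes by +6 each step, so at step 7 it is -8 + 7·(6) = 34.
The second coordinate repeats the cycle [2, 4] with period 2; step 7 mod 2 = 1, giving 4.
The third coordinate changes by +5 each step, so at step 7 it is -3 + 7·(5) = 32.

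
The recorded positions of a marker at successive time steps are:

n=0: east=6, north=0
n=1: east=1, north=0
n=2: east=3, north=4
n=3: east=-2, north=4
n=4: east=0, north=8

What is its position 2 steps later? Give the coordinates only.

east=-3, north=12

Step-to-step displacements: (-5, +0), (+2, +4), (-5, +0), (+2, +4) — a repeating cycle of length 2.
step 5: apply (-5, +0) → east=-5, north=8
step 6: apply (+2, +4) → east=-3, north=12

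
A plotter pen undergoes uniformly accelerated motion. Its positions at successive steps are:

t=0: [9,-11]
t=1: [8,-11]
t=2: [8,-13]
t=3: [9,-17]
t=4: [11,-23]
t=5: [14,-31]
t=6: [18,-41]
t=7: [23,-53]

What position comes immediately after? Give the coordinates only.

[29,-67]

First differences are [-1,+0], [+0,-2], [+1,-4], [+2,-6], [+3,-8], [+4,-10], [+5,-12]; their common second difference is [+1,-2] (constant acceleration).
step 8: [23,-53] + [+6,-14] → [29,-67]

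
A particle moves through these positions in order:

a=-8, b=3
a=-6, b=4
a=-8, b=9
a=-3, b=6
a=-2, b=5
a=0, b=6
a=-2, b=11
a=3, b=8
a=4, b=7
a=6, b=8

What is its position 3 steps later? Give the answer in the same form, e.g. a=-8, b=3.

The moves between consecutive positions are (+2,+1), (-2,+5), (+5,-3), (+1,-1), (+2,+1), (-2,+5), (+5,-3), (+1,-1), (+2,+1); they repeat the 4-cycle [(+2,+1), (-2,+5), (+5,-3), (+1,-1)].
step 10: apply (-2,+5) → a=4, b=13
step 11: apply (+5,-3) → a=9, b=10
step 12: apply (+1,-1) → a=10, b=9

a=10, b=9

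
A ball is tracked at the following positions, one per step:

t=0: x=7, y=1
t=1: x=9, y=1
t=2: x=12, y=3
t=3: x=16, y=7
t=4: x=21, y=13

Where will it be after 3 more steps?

x=42, y=43

Successive displacements: (+2, +0), (+3, +2), (+4, +4), (+5, +6) — each changes by (+1, +2).
step 5: x=21, y=13 + (+6, +8) → x=27, y=21
step 6: x=27, y=21 + (+7, +10) → x=34, y=31
step 7: x=34, y=31 + (+8, +12) → x=42, y=43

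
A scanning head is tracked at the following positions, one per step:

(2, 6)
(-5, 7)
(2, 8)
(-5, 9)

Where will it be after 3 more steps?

(2, 12)

The first coordinate repeats the cycle [2, -5] with period 2; step 6 mod 2 = 0, giving 2.
The second coordinate changes by +1 each step, so at step 6 it is 6 + 6·(1) = 12.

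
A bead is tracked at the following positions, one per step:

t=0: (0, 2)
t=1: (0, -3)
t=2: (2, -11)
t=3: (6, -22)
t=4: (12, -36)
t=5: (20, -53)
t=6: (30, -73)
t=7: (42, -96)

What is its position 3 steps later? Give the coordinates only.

(90, -183)

Taking differences between consecutive positions: (+0, -5), (+2, -8), (+4, -11), (+6, -14), (+8, -17), (+10, -20), (+12, -23). These grow by (+2, -3) each step.
step 8: (42, -96) + (+14, -26) → (56, -122)
step 9: (56, -122) + (+16, -29) → (72, -151)
step 10: (72, -151) + (+18, -32) → (90, -183)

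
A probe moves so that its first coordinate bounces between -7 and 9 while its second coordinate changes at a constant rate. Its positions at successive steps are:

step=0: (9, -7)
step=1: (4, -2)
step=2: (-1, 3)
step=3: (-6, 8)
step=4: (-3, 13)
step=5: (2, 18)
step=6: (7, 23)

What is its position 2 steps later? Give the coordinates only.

The first coordinate reflects between -7 and 9, moving 5 per step.
  step 7: 7 → 6
  step 8: 6 → 1
The second coordinate changes by +5 each step: at step 8 it is 33.

(1, 33)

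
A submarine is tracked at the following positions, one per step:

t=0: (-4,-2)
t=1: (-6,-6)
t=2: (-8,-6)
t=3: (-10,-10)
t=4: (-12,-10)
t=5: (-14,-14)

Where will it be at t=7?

(-18,-18)

Step-to-step displacements: (-2,-4), (-2,+0), (-2,-4), (-2,+0), (-2,-4) — a repeating cycle of length 2.
step 6: apply (-2,+0) → (-16,-14)
step 7: apply (-2,-4) → (-18,-18)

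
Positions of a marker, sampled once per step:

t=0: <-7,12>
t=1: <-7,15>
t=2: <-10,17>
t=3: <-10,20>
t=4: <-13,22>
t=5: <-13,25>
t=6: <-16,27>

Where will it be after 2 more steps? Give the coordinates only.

<-19,32>

Step-to-step displacements: <+0,+3>, <-3,+2>, <+0,+3>, <-3,+2>, <+0,+3>, <-3,+2> — a repeating cycle of length 2.
step 7: apply <+0,+3> → <-16,30>
step 8: apply <-3,+2> → <-19,32>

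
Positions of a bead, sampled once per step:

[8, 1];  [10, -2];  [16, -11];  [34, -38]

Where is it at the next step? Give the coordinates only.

Step-to-step displacements: [+2, -3], [+6, -9], [+18, -27]; each is 3× the previous.
step 4: [34, -38] + [+54, -81] → [88, -119]

[88, -119]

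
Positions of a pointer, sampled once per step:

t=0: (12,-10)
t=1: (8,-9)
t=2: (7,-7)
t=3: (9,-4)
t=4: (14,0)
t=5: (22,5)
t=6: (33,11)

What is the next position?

Successive displacements: (-4,+1), (-1,+2), (+2,+3), (+5,+4), (+8,+5), (+11,+6) — each changes by (+3,+1).
step 7: (33,11) + (+14,+7) → (47,18)

(47,18)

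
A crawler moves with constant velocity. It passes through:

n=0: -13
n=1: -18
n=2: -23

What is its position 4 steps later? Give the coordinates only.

-43

The position changes by -5 every step.
step 3: -23 − 5 → -28
step 4: -28 − 5 → -33
step 5: -33 − 5 → -38
step 6: -38 − 5 → -43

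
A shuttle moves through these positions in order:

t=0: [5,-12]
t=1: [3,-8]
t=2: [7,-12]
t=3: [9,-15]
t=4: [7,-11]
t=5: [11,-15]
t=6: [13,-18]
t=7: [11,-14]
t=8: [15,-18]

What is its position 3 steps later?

Step-to-step displacements: [-2,+4], [+4,-4], [+2,-3], [-2,+4], [+4,-4], [+2,-3], [-2,+4], [+4,-4] — a repeating cycle of length 3.
step 9: apply [+2,-3] → [17,-21]
step 10: apply [-2,+4] → [15,-17]
step 11: apply [+4,-4] → [19,-21]

[19,-21]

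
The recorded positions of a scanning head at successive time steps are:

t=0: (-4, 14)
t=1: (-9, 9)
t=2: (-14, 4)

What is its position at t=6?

(-34, -16)

Constant displacement of (-5, -5) per step.
step 3: (-14, 4) + (-5, -5) → (-19, -1)
step 4: (-19, -1) + (-5, -5) → (-24, -6)
step 5: (-24, -6) + (-5, -5) → (-29, -11)
step 6: (-29, -11) + (-5, -5) → (-34, -16)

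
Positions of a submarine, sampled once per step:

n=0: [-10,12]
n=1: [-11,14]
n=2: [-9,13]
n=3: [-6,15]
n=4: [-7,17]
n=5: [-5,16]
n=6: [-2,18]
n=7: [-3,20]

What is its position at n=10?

[1,23]

The moves between consecutive positions are [-1,+2], [+2,-1], [+3,+2], [-1,+2], [+2,-1], [+3,+2], [-1,+2]; they repeat the 3-cycle [[-1,+2], [+2,-1], [+3,+2]].
step 8: apply [+2,-1] → [-1,19]
step 9: apply [+3,+2] → [2,21]
step 10: apply [-1,+2] → [1,23]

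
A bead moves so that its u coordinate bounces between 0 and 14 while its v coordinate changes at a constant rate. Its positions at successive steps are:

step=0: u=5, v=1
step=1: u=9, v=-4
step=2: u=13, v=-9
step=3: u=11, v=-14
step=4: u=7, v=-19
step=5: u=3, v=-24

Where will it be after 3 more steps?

The u coordinate reflects between 0 and 14, moving 4 per step.
  step 6: 3 → 1
  step 7: 1 → 5
  step 8: 5 → 9
The v coordinate changes by -5 each step: at step 8 it is -39.

u=9, v=-39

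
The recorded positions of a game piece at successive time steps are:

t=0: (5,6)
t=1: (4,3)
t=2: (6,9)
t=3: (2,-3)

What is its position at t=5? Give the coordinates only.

Consecutive displacements (-1,-3), (+2,+6), (-4,-12) scale by a factor of -2 each step.
step 4: (2,-3) + (+8,+24) → (10,21)
step 5: (10,21) + (-16,-48) → (-6,-27)

(-6,-27)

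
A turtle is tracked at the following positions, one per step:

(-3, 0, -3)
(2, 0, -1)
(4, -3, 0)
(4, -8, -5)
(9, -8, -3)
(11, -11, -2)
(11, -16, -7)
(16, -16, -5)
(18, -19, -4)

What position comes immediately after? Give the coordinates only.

(18, -24, -9)

The moves between consecutive positions are (+5, +0, +2), (+2, -3, +1), (+0, -5, -5), (+5, +0, +2), (+2, -3, +1), (+0, -5, -5), (+5, +0, +2), (+2, -3, +1); they repeat the 3-cycle [(+5, +0, +2), (+2, -3, +1), (+0, -5, -5)].
step 9: apply (+0, -5, -5) → (18, -24, -9)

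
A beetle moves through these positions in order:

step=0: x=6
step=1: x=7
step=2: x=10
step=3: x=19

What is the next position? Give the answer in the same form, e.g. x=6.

The jumps are +1, +3, +9 — a geometric progression with ratio 3.
step 4: 19 + 27 → x=46

x=46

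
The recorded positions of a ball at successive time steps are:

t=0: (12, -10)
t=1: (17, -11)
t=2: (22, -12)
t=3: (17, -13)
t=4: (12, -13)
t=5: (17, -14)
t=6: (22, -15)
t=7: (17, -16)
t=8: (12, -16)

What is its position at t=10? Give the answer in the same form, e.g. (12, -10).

Step-to-step displacements: (+5, -1), (+5, -1), (-5, -1), (-5, +0), (+5, -1), (+5, -1), (-5, -1), (-5, +0) — a repeating cycle of length 4.
step 9: apply (+5, -1) → (17, -17)
step 10: apply (+5, -1) → (22, -18)

(22, -18)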